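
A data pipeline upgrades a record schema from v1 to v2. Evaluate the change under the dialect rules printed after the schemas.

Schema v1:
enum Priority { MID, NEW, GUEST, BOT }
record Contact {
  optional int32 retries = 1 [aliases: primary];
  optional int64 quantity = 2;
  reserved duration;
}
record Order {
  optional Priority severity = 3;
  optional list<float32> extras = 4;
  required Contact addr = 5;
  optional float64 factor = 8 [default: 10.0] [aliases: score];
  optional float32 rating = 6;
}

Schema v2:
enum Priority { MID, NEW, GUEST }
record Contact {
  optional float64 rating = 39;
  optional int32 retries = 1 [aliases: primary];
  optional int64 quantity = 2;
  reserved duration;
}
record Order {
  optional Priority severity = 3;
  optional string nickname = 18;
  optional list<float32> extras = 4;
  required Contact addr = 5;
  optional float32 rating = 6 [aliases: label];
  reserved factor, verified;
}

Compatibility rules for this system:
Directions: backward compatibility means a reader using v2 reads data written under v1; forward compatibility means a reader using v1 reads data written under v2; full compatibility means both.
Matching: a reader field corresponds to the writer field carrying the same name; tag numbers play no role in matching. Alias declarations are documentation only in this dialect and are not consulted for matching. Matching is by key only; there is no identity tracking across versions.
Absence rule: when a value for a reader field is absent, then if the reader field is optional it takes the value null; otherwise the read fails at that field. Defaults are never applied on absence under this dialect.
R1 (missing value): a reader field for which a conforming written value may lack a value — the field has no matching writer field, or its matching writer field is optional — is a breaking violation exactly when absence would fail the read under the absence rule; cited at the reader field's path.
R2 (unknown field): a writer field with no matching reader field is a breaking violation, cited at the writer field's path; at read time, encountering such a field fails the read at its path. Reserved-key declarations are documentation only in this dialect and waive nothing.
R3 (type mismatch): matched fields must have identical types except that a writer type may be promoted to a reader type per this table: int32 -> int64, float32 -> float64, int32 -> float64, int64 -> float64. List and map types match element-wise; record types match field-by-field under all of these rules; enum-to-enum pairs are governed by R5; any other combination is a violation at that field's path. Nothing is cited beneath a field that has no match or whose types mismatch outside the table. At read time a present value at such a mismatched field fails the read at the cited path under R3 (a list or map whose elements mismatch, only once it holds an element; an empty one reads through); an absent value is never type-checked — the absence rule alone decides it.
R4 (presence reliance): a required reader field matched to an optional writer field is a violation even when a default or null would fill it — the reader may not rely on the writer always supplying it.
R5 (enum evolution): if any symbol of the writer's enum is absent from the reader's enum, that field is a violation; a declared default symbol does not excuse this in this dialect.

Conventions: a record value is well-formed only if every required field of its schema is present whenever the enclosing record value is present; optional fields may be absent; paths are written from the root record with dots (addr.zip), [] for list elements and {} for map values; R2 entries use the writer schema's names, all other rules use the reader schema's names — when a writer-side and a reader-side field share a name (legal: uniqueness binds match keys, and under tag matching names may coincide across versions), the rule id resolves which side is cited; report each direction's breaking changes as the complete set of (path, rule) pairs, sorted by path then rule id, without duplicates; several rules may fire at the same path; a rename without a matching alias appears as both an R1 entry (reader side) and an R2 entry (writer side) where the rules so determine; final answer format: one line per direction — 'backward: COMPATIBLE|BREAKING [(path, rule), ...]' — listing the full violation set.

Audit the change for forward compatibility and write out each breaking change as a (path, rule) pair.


the writer's type comes first in each Order pair
forward for Order (reader v1, writer v2):
  severity: Priority -> Priority, writer optional; from severity
  extras: list<float32> -> list<float32>, writer optional; from extras
  addr: Contact -> Contact, writer required; from addr
  no writer field matches reader factor
  rating: float32 -> float32, writer optional; from rating
  nickname (writer side), unknown to reader
  addr.retries: int32 -> int32, writer optional; from addr.retries
  addr.quantity: int64 -> int64, writer optional; from addr.quantity
  addr.rating (writer side), unknown to reader
  R2 fires at addr.rating
  R2 fires at nickname
  => forward: BREAKING (2)
ruling out the remaining Order differences:
  enum Priority (field severity in record Order): symbol BOT removed -> affects backward compatibility only, which is not asked
  removed field factor from record Order (its key "factor" joins the reserved list) -> affects backward compatibility only, which is not asked

forward: BREAKING [(addr.rating, R2), (nickname, R2)]


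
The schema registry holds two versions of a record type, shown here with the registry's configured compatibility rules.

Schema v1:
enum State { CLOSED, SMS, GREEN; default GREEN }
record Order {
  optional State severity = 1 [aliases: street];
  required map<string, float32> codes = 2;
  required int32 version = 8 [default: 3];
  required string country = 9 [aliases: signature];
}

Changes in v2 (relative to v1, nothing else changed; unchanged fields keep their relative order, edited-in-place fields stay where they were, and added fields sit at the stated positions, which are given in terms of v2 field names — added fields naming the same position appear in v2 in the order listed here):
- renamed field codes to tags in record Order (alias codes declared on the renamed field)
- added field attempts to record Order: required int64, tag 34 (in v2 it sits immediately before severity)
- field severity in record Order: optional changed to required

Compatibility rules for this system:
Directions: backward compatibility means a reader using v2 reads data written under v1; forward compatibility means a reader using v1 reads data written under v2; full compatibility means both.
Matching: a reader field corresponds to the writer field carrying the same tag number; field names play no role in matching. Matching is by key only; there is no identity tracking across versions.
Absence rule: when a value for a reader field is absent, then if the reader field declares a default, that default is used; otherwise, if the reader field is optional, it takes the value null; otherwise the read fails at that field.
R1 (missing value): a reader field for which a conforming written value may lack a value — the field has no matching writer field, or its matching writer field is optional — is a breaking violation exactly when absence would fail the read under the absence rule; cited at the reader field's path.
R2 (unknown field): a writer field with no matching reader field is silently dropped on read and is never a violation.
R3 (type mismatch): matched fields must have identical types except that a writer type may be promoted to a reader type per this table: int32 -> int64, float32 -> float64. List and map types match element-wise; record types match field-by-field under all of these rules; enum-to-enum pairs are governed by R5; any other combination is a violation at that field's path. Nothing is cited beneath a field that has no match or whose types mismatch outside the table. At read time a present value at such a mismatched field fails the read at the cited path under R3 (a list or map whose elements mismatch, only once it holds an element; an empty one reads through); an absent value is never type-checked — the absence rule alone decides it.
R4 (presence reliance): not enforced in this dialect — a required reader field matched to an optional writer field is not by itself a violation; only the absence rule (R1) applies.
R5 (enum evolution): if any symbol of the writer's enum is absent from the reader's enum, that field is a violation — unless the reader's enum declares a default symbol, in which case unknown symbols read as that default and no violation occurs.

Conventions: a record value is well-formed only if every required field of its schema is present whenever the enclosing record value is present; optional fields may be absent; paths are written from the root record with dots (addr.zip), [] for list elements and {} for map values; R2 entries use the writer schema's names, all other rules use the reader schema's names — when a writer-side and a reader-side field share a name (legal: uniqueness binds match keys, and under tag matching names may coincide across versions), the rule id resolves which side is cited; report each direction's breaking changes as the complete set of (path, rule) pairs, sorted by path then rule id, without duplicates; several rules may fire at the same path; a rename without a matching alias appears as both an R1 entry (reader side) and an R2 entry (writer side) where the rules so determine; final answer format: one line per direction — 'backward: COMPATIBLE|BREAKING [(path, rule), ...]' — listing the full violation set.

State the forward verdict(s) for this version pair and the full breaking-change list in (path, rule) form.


forward: COMPATIBLE []

arrows below run writer -> reader for Order
forward analysis of Order with v1 as reader and v2 as writer:
  severity <- severity (State -> State, writer required)
  codes <- tags (map<string, float32> -> map<string, float32>, writer required)
  version <- version (int32 -> int32, writer required)
  country <- country (string -> string, writer required)
  attempts (writer side), unknown to reader
  => forward: COMPATIBLE
remaining Order differences; none change what is asked:
  renamed field codes to tags in record Order (alias codes declared on the renamed field) -> triggers nothing under Order's printed rules — same verdict
  added field attempts to record Order: required int64, tag 34 (in v2 it sits immediately before severity) -> matters only for Order's backward compatibility — outside the asked direction
  field severity in record Order: optional changed to required -> matters only for Order's backward compatibility — outside the asked direction


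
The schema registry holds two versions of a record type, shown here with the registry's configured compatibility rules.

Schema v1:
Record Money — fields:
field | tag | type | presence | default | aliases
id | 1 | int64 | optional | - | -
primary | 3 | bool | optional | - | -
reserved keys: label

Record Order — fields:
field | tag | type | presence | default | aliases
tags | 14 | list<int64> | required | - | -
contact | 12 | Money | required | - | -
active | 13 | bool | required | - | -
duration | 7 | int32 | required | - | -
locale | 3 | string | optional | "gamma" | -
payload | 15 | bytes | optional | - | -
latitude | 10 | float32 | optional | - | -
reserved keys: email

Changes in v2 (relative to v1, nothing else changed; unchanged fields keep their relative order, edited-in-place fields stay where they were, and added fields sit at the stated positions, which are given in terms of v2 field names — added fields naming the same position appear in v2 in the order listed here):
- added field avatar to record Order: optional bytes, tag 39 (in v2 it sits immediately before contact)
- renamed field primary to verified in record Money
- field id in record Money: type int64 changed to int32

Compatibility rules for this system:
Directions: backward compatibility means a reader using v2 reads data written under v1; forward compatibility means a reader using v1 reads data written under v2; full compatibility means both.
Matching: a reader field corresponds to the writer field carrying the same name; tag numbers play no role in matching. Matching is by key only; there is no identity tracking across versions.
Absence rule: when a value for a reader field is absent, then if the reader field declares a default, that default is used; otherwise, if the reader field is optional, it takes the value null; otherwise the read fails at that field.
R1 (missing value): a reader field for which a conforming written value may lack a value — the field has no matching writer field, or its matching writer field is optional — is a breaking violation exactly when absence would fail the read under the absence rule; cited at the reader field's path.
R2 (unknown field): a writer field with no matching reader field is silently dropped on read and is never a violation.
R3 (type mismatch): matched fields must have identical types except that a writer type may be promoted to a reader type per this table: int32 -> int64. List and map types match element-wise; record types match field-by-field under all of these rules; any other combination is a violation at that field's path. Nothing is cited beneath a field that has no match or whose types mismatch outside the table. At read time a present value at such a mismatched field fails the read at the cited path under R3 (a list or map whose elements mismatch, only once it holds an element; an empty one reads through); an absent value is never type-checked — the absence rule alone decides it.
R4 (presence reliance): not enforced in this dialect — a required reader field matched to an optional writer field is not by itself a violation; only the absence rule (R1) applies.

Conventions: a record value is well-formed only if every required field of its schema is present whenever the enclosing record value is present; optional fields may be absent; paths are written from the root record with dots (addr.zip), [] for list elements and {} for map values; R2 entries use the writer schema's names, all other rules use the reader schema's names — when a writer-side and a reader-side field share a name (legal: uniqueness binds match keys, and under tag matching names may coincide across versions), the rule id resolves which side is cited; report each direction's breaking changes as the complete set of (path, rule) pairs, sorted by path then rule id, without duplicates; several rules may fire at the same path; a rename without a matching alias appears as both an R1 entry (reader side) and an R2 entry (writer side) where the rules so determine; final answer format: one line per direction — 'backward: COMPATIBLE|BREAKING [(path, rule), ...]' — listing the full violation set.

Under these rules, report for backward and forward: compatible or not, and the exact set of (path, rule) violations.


the writer's type comes first in each Order pair
backward pass over Order, reader schema v2, writer schema v1:
  writer required, list<int64> -> list<int64>: reader tags maps from writer tags
  avatar: no writer-side match
  writer required, Money -> Money: reader contact maps from writer contact
  writer required, bool -> bool: reader active maps from writer active
  writer required, int32 -> int32: reader duration maps from writer duration
  writer optional, string -> string: reader locale maps from writer locale
  writer optional, bytes -> bytes: reader payload maps from writer payload
  writer optional, float32 -> float32: reader latitude maps from writer latitude
  writer optional, int64 -> int32: reader contact.id maps from writer contact.id
  contact.verified: no writer-side match
  leftover writer field: contact.primary
  rule R3 violated at contact.id
  backward on Order therefore BREAKING (1)
forward pass over Order, reader schema v1, writer schema v2:
  writer required, list<int64> -> list<int64>: reader tags maps from writer tags
  writer required, Money -> Money: reader contact maps from writer contact
  writer required, bool -> bool: reader active maps from writer active
  writer required, int32 -> int32: reader duration maps from writer duration
  writer optional, string -> string: reader locale maps from writer locale
  writer optional, bytes -> bytes: reader payload maps from writer payload
  writer optional, float32 -> float32: reader latitude maps from writer latitude
  leftover writer field: avatar
  writer optional, int32 -> int64: reader contact.id maps from writer contact.id
  contact.primary: no writer-side match
  leftover writer field: contact.verified
  nothing fires on Order: forward is COMPATIBLE

backward: BREAKING [(contact.id, R3)]; forward: COMPATIBLE []


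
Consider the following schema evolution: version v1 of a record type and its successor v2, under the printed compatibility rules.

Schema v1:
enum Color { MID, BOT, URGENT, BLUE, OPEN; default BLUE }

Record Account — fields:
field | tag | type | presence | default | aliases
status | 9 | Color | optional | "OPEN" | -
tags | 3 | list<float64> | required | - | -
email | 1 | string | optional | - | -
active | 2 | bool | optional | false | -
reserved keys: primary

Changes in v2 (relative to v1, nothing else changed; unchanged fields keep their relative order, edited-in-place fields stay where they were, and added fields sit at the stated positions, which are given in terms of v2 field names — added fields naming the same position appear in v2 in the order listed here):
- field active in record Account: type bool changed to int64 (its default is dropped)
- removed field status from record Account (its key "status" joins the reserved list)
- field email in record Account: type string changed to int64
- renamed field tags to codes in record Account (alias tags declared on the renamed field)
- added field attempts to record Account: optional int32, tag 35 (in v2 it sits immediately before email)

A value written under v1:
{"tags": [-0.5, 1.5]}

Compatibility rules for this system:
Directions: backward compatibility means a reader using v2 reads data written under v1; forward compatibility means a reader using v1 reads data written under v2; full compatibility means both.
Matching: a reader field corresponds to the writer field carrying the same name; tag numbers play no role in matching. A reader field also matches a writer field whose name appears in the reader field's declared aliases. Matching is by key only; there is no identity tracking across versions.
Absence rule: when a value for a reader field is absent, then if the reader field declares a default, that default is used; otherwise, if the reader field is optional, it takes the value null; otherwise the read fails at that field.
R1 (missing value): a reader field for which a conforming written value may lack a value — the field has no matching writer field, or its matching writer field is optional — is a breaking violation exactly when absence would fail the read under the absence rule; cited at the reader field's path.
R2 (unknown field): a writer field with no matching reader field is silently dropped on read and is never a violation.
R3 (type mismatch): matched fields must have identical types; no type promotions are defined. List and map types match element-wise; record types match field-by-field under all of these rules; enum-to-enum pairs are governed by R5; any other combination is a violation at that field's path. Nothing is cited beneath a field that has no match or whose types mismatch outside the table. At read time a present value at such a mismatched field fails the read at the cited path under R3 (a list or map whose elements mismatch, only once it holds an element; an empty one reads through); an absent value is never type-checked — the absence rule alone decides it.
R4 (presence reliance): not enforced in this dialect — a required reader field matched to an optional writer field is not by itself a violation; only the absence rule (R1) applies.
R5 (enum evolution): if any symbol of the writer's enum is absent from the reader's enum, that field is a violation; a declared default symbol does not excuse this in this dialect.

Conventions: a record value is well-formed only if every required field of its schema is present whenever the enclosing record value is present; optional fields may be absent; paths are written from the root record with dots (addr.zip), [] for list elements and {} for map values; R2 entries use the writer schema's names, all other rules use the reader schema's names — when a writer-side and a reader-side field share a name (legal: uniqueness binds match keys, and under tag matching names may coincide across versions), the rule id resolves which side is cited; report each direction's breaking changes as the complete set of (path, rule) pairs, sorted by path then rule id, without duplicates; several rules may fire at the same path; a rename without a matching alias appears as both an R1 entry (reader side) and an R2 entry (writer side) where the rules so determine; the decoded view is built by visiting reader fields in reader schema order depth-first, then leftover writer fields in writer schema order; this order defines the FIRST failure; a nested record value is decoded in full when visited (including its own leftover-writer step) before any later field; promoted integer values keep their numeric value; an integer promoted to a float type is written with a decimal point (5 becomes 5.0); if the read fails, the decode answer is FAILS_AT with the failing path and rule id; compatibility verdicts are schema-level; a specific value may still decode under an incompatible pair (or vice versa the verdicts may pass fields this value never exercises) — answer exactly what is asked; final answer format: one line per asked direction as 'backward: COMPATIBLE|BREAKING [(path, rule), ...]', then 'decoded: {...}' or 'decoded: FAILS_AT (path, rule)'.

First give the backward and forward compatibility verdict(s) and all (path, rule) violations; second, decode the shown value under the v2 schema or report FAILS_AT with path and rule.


backward: BREAKING [(active, R3), (email, R3)]; forward: BREAKING [(active, R3), (email, R3), (tags, R1)]; decoded: {"codes": [-0.5, 1.5], "attempts": null, "email": null, "active": null}

in Account below, arrows point writer -> reader
checking backward for Account: reader v2 against writer v1:
  codes: paired with writer tags (list<float64> -> list<float64>; writer required)
  no writer field matches reader attempts
  email: paired with writer email (string -> int64; writer optional)
  active: paired with writer active (bool -> int64; writer optional)
  status (writer side), unknown to reader
  rule R3 violated at active
  rule R3 violated at email
  => backward verdict for Account: BREAKING, 2 violation(s)
checking forward for Account: reader v1 against writer v2:
  no writer field matches reader status
  no writer field matches reader tags
  email: paired with writer email (int64 -> string; writer optional)
  active: paired with writer active (int64 -> bool; writer optional)
  codes (writer side), unknown to reader
  attempts (writer side), unknown to reader
  rule R3 violated at active
  rule R3 violated at email
  rule R1 violated at tags
  => forward verdict for Account: BREAKING, 3 violation(s)
decode walk for Account under reader schema v2:
  codes := [-0.5, 1.5] (from writer tags)
  attempts := null (absent, optional -> null)
  email := null (absent, optional -> null)
  active := null (absent, optional -> null)
  => decoded: {"codes": [-0.5, 1.5], "attempts": null, "email": null, "active": null}


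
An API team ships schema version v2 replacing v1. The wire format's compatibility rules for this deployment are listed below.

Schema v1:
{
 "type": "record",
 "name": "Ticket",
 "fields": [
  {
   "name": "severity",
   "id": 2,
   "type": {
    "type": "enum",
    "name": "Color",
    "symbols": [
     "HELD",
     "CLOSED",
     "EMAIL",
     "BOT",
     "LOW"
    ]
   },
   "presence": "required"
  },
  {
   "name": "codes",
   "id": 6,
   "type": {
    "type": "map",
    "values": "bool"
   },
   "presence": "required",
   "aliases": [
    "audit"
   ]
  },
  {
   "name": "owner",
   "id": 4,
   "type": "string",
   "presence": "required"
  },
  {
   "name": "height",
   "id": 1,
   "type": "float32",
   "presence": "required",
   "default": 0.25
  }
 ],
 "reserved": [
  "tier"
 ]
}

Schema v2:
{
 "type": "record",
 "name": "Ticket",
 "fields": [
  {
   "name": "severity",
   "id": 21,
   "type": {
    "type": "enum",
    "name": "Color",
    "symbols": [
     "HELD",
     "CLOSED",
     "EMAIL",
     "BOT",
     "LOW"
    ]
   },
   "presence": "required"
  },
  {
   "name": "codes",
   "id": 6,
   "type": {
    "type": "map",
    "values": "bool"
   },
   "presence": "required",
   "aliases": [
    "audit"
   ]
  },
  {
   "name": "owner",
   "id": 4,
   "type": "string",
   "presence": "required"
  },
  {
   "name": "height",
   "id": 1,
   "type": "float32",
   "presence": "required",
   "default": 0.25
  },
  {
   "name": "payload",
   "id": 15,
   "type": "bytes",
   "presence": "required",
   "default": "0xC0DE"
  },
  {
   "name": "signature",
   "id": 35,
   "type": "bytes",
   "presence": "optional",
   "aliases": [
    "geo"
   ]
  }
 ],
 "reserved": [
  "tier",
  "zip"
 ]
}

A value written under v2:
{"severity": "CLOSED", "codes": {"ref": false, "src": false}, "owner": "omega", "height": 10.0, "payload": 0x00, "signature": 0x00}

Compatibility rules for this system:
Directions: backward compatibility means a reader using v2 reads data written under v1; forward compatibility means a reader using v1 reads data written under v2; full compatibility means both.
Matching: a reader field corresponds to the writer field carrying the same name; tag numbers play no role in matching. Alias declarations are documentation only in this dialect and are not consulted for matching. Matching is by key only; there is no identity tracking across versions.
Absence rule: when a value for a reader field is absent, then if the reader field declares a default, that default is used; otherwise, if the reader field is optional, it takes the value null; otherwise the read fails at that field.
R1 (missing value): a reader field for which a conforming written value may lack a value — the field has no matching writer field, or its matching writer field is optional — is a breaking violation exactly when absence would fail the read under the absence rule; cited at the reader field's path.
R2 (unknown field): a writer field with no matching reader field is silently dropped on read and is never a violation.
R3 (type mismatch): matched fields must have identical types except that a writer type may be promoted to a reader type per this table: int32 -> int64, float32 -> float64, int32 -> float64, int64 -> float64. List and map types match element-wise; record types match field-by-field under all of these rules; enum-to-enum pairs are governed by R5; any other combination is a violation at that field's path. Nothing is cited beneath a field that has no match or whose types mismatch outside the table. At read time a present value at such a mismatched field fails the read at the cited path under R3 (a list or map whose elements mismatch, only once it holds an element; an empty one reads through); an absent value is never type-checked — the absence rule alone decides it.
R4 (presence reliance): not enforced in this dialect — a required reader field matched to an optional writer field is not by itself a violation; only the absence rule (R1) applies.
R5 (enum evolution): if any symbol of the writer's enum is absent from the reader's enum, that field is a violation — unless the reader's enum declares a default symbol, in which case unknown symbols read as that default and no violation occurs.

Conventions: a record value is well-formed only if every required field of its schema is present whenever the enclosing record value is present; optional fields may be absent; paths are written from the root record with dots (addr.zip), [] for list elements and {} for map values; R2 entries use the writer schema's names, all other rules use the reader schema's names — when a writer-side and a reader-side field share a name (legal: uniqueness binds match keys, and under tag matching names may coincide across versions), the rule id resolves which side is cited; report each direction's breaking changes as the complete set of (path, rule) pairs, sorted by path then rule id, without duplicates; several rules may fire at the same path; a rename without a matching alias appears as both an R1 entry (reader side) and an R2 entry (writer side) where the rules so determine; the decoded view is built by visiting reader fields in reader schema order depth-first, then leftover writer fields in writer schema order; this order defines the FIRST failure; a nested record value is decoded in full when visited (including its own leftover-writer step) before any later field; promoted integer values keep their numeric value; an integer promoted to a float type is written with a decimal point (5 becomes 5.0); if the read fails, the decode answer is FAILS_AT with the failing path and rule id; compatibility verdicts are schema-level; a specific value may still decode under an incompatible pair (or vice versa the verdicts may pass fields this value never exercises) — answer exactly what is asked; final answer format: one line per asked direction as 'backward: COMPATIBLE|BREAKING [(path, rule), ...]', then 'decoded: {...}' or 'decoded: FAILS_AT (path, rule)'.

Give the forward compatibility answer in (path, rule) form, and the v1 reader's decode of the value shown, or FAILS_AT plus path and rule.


forward: COMPATIBLE []; decoded: {"severity": "CLOSED", "codes": {"ref": false, "src": false}, "owner": "omega", "height": 10.0}

in Ticket below, arrows point writer -> reader
checking forward for Ticket: reader v1 against writer v2:
  severity <- severity (Color -> Color, writer required)
  codes <- codes (map<string, bool> -> map<string, bool>, writer required)
  owner <- owner (string -> string, writer required)
  height <- height (float32 -> float32, writer required)
  payload (writer side), unknown to reader
  signature (writer side), unknown to reader
  => forward: COMPATIBLE
decode (reader v1):
  severity := "CLOSED"
  codes := {"ref": false, "src": false}
  owner := "omega"
  height := 10.0
  writer payload: unmatched, discarded
  writer signature: unmatched, discarded
  => decoded: {"severity": "CLOSED", "codes": {"ref": false, "src": false}, "owner": "omega", "height": 10.0}
checking off the Ticket differences that do not matter here:
  field severity in record Ticket: tag 2 changed to 21 -> no rule fires on it in Ticket's dialect; the asked verdict holds
  added field signature to record Ticket: optional bytes, tag 35 (in v2 it sits last) -> no rule fires on it in Ticket's dialect; the asked verdict holds
  added field payload to record Ticket: required bytes, tag 15, default 0xC0DE (in v2 it sits last) -> no rule fires on it in Ticket's dialect; the asked verdict holds


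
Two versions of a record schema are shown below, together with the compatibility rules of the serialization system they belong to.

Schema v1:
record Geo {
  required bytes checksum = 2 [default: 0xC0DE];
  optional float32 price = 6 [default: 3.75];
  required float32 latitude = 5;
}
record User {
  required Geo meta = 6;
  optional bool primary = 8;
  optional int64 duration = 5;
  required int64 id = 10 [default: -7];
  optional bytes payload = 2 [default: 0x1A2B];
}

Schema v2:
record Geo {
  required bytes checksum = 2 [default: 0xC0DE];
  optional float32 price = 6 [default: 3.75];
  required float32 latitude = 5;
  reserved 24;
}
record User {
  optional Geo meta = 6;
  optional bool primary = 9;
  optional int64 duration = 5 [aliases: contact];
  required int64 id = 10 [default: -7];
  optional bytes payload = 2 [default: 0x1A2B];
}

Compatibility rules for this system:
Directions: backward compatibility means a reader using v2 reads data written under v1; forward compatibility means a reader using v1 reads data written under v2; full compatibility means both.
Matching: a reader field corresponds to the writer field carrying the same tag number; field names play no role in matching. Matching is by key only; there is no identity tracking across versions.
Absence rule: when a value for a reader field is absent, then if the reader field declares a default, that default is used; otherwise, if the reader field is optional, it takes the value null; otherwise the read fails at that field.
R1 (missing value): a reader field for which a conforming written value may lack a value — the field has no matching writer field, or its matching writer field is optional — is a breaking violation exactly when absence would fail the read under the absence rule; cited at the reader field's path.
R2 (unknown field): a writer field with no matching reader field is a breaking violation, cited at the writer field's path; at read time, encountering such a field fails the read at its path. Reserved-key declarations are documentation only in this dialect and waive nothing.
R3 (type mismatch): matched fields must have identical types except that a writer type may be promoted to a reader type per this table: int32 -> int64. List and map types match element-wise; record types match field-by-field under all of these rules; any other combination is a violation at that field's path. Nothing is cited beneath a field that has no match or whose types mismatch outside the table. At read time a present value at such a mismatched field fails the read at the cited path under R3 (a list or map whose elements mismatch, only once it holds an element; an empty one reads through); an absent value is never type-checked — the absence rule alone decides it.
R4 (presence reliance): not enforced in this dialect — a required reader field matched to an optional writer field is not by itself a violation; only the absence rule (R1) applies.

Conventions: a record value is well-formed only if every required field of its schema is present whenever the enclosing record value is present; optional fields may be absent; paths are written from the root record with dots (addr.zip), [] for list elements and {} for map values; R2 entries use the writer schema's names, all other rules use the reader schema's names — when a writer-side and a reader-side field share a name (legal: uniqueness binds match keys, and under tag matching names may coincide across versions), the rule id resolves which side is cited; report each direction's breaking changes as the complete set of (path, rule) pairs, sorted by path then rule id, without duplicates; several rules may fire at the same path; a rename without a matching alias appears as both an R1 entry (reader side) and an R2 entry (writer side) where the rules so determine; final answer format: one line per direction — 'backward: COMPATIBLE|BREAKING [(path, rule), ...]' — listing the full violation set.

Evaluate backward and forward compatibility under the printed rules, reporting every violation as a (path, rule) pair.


backward: BREAKING [(primary, R2)]; forward: BREAKING [(meta, R1), (primary, R2)]

arrows below run writer -> reader for User
backward for User (reader v2, writer v1):
  meta: paired with writer meta (Geo -> Geo; writer required)
  primary has no writer counterpart
  duration: paired with writer duration (int64 -> int64; writer optional)
  id: paired with writer id (int64 -> int64; writer required)
  payload: paired with writer payload (bytes -> bytes; writer optional)
  writer primary: unknown to reader
  meta.checksum: paired with writer meta.checksum (bytes -> bytes; writer required)
  meta.price: paired with writer meta.price (float32 -> float32; writer optional)
  meta.latitude: paired with writer meta.latitude (float32 -> float32; writer required)
  R2 fires at primary
  => backward verdict for User: BREAKING, 1 violation(s)
forward for User (reader v1, writer v2):
  meta: paired with writer meta (Geo -> Geo; writer optional)
  primary has no writer counterpart
  duration: paired with writer duration (int64 -> int64; writer optional)
  id: paired with writer id (int64 -> int64; writer required)
  payload: paired with writer payload (bytes -> bytes; writer optional)
  writer primary: unknown to reader
  meta.checksum: paired with writer meta.checksum (bytes -> bytes; writer required)
  meta.price: paired with writer meta.price (float32 -> float32; writer optional)
  meta.latitude: paired with writer meta.latitude (float32 -> float32; writer required)
  R1 fires at meta
  R2 fires at primary
  => forward verdict for User: BREAKING, 2 violation(s)


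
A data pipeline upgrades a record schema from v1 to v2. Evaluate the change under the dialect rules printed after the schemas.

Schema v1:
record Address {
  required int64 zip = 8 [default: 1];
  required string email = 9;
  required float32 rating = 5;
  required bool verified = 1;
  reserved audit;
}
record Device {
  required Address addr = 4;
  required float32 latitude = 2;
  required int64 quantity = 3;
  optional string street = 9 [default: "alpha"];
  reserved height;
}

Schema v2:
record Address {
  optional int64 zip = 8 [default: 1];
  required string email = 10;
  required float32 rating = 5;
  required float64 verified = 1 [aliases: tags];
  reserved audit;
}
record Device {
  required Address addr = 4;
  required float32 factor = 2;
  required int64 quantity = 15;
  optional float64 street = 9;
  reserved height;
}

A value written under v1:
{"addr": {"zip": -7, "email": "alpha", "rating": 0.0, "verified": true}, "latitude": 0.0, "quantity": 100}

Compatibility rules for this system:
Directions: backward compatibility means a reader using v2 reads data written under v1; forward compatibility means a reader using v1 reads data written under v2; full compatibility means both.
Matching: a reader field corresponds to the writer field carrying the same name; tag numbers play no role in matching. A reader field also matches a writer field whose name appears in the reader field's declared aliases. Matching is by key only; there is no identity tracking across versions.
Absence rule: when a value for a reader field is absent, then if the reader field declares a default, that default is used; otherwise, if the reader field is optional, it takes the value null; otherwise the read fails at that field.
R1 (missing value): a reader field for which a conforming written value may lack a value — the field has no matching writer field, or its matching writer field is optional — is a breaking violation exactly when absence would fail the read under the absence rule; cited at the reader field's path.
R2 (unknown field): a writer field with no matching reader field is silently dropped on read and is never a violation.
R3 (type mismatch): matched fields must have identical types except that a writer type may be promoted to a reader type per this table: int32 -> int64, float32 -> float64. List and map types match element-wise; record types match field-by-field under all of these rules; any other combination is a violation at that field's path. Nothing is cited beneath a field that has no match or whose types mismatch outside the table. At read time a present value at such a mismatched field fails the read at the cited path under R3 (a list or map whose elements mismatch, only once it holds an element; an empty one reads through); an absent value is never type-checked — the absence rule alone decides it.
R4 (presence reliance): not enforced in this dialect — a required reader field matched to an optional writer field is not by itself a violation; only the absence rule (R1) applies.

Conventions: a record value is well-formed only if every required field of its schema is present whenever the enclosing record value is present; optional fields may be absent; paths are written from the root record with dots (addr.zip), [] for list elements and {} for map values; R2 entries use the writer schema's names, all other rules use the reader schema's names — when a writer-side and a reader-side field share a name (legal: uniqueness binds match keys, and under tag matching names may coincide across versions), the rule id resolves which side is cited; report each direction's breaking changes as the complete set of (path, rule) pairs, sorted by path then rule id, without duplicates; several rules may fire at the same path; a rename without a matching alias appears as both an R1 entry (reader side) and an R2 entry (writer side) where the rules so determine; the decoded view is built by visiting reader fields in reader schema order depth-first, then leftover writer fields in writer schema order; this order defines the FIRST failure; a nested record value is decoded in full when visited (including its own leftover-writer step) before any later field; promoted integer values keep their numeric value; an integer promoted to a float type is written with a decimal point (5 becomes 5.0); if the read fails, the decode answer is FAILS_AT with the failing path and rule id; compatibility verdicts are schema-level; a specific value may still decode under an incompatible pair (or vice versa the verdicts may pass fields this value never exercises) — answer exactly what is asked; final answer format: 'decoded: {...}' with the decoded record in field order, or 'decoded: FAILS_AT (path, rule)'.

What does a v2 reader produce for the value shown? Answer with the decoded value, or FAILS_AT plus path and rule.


each type pair in Device: writer, then reader
migrating the Device value to v2:
  addr.zip := -7
  addr.email := "alpha"
  addr.rating := 0.0
  read fails at addr.verified under R3
  => FAILS_AT (addr.verified, R3)
the other Device changes do not affect what is asked:
  field zip in record Address: required changed to optional -> no rule fires on it and the decoded Device view is identical with or without it
  field quantity in record Device: tag 3 changed to 15 -> no rule fires on it and the decoded Device view is identical with or without it
  field street in record Device: type string changed to float64 (its default is dropped) -> changes Device's schema-level verdicts only — the decode of this value is the same
  renamed field latitude to factor in record Device -> changes Device's schema-level verdicts only — the decode of this value is the same
  field email in record Address: tag 9 changed to 10 -> no rule fires on it and the decoded Device view is identical with or without it

decoded: FAILS_AT (addr.verified, R3)
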